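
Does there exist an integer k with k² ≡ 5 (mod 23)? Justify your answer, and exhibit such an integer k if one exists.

Apply Euler's criterion with the prime 23: 5 is a quadratic residue iff 5^11 ≡ 1 (mod 23), and a non-residue iff it is ≡ −1.
Repeated squaring mod 23: 5^2 = 25 ≡ 2; 5^4 ≡ 2² = 4 ≡ 4; 5^8 ≡ 4² = 16 ≡ 16.
Since 11 = 8 + 2 + 1, 5^11 ≡ 16 · 2 · 5; multiplying out mod 23: 16·2 = 32 ≡ 9, then 9·5 = 45 ≡ 22. Thus 5^11 ≡ 22 ≡ −1 (mod 23).
The value −1 means 5 is a non-residue modulo 23, so k² ≡ 5 (mod 23) is impossible.

There is no such integer.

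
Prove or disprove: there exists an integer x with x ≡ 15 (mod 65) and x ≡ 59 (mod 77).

Since 65 and 77 share no common factor, CRT says the pair of congruences has a solution (unique mod 5005).
Any solution of the first congruence is x = 15 + 65t; substituting into the second, 65t ≡ 59 − 15 ≡ 44 (mod 77).
Invert 65 mod 77 by the Euclidean algorithm: 77 = 1·65 + 12, 65 = 5·12 + 5, 12 = 2·5 + 2, 5 = 2·2 + 1, 2 = 2·1 + 0; back-substituting, 1 = 5 − 2·2 = 5 − 2·(12 − 2·5) = −2·12 + 5·5 = −2·12 + 5·(65 − 5·12) = 5·65 − 27·12 = 5·65 − 27·(77 − 1·65) = −27·77 + 32·65. Hence 65·32 ≡ 1, so 65⁻¹ ≡ 32 (mod 77).
Multiplying by 32: t ≡ 32·44 = 1408 ≡ 22 (mod 77).
With t = 22: x = 15 + 65·22 = 1445.
Indeed 1445 ≡ 15 (mod 65) and 1445 ≡ 59 (mod 77).

x = 1445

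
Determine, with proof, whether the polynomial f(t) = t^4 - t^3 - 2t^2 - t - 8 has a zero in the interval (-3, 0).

f(-3) = 85 and f(0) = -8, which have opposite signs.
f is continuous everywhere (it is a polynomial), in particular on [-3, 0].
By the Intermediate Value Theorem f must vanish at some point of (-3, 0).

Such a root exists.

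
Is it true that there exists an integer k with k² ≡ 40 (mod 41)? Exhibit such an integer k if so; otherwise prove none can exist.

Take k = 32. Then 32² = 1024 = 24·41 + 40, so 32² ≡ 40 (mod 41).

k = 32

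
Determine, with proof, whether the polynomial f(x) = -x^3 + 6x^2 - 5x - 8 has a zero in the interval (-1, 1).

f(-1) = 4 and f(1) = -8, which have opposite signs.
f is continuous everywhere (it is a polynomial), in particular on [-1, 1].
By the Intermediate Value Theorem f must vanish at some point of (-1, 1).

Such a root exists.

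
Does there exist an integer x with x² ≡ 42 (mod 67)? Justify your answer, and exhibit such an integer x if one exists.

No such integer exists.

Apply Euler's criterion with the prime 67: 42 is a quadratic residue iff 42^33 ≡ 1 (mod 67), and a non-residue iff it is ≡ −1.
Repeated squaring mod 67: 42^2 = 1764 ≡ 22; 42^4 ≡ 22² = 484 ≡ 15; 42^8 ≡ 15² = 225 ≡ 24; 42^16 ≡ 24² = 576 ≡ 40; 42^32 ≡ 40² = 1600 ≡ 59.
Since 33 = 32 + 1, 42^33 ≡ 59 · 42; multiplying out mod 67: 59·42 = 2478 ≡ 66. Thus 42^33 ≡ 66 ≡ −1 (mod 67).
The value −1 means 42 is a non-residue modulo 67, so x² ≡ 42 (mod 67) is impossible.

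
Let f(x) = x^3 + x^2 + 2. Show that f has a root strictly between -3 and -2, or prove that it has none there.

The endpoint values f(-3) = -16 and f(-2) = -2 are both negative. Claim: f(x) < 0 for every x in (-3, -2).
Substitute x = -2 − u, where 0 < u < 1 on the interval. Expanding, f(-2 − u) = -u^3 - 5u^2 - 8u - 2.
All 4 nonzero coefficients of this polynomial in u are negative; hence for u > 0 the value is a sum of negative terms (the constant -2 among them).
So f is strictly negative on (-3, -2); no root exists in the interval.

No.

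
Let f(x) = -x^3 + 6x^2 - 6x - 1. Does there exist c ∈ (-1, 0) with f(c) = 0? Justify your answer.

Such a root exists.

f(-1) = 12 and f(0) = -1, which have opposite signs.
Since f is a polynomial it is continuous on [-1, 0].
By the Intermediate Value Theorem, f takes the value 0 somewhere in the open interval.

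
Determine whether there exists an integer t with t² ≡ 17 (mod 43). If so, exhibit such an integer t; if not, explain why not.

Take t = 24. Then 24² = 576 = 13·43 + 17, so 24² ≡ 17 (mod 43).

t = 24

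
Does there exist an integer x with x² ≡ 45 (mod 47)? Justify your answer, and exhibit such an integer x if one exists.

47 is prime, so by Euler's criterion 45 is a square mod 47 iff 45^((47−1)/2) = 45^23 ≡ 1 (mod 47).
Squaring successively (mod 47): 45^2 = 2025 ≡ 4; 45^4 ≡ 4² = 16 ≡ 16; 45^8 ≡ 16² = 256 ≡ 21; 45^16 ≡ 21² = 441 ≡ 18.
Since 23 = 16 + 4 + 2 + 1, 45^23 ≡ 18 · 16 · 4 · 45; multiplying out mod 47: 18·16 = 288 ≡ 6, then 6·4 = 24 ≡ 24, then 24·45 = 1080 ≡ 46. Thus 45^23 ≡ 46 ≡ −1 (mod 47).
The value −1 means 45 is a non-residue modulo 47, so x² ≡ 45 (mod 47) is impossible.

No such integer exists.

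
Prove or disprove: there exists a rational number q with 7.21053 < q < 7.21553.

Multiplying by 14: 14·7.21053 = 100.94742 and 14·7.21553 = 101.01742, so the integer 101 lies strictly between them.
So q = 101/14 works: it is a ratio of integers, and dividing 14·7.21053 < 101 < 14·7.21553 through by 14 gives 7.21053 < 101/14 < 7.21553.

q = 101/14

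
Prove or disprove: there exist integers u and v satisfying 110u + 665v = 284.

No such integers exist.

Any value of 110u + 665v is a multiple of gcd(110, 665) = 5.
But 284 = 5·56 + 4, so 5 ∤ 284.
So the equation is unsolvable over ℤ.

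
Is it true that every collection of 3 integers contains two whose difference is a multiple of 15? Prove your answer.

Try 3 consecutive integers, 26, 27, 28. Their remainders mod 15 are 11, 12, 13 — pairwise different, as any 3 ≤ 15 consecutive integers have distinct residues.
The differences between them range over 1, …, 2, none of which is divisible by 15.

No, the set {26, 27, 28} is a counterexample.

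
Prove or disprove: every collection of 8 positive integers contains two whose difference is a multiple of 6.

Yes, this is always true.

There are exactly 6 possible remainders on division by 6.
With 8 integers and only 6 classes, the pigeonhole principle forces two of them, say a and b, into the same class.
Then a ≡ b (mod 6), i.e. 6 ∣ (a − b).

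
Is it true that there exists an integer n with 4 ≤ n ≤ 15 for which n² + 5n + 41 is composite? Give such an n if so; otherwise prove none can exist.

n = 4

At n = 4: 4² + 5·4 + 41 = 77 = 7·11, which is composite.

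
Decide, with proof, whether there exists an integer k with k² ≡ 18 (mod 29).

There is no such integer.

29 is prime, so by Euler's criterion 18 is a square mod 29 iff 18^((29−1)/2) = 18^14 ≡ 1 (mod 29).
Repeated squaring mod 29: 18^2 = 324 ≡ 5; 18^4 ≡ 5² = 25 ≡ 25; 18^8 ≡ 25² = 625 ≡ 16.
Since 14 = 8 + 4 + 2, 18^14 ≡ 16 · 25 · 5; multiplying out mod 29: 16·25 = 400 ≡ 23, then 23·5 = 115 ≡ 28. Thus 18^14 ≡ 28 ≡ −1 (mod 29).
The value −1 means 18 is a non-residue modulo 29, so k² ≡ 18 (mod 29) is impossible.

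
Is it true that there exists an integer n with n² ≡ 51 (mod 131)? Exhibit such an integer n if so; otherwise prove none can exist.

131 is prime, so by Euler's criterion 51 is a square mod 131 iff 51^((131−1)/2) = 51^65 ≡ 1 (mod 131).
Squaring successively (mod 131): 51^2 = 2601 ≡ 112; 51^4 ≡ 112² = 12544 ≡ 99; 51^8 ≡ 99² = 9801 ≡ 107; 51^16 ≡ 107² = 11449 ≡ 52; 51^32 ≡ 52² = 2704 ≡ 84; 51^64 ≡ 84² = 7056 ≡ 113.
Since 65 = 64 + 1, 51^65 ≡ 113 · 51; multiplying out mod 131: 113·51 = 5763 ≡ 130. Thus 51^65 ≡ 130 ≡ −1 (mod 131).
By Euler's criterion 51 is a quadratic non-residue mod 131: no n satisfies n² ≡ 51 (mod 131).

There is no such integer.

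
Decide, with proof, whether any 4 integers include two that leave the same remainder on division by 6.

No, the set {17, 18, 19, 20} is a counterexample.

Try 4 consecutive integers, 17, 18, 19, 20. Their remainders mod 6 are 5, 0, 1, 2 — pairwise different, as any 4 ≤ 6 consecutive integers have distinct residues.
So no two of them leave the same remainder on division by 6; the claim fails for this set.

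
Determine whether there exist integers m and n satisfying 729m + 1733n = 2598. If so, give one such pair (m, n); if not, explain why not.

m = 1002, n = -420

729 and 1733 are coprime, so 729m + 1733n ranges over all of ℤ.
Run the Euclidean algorithm on 1733 and 729: 1733 = 2·729 + 275, 729 = 2·275 + 179, 275 = 1·179 + 96, 179 = 1·96 + 83, 96 = 1·83 + 13, 83 = 6·13 + 5, 13 = 2·5 + 3, 5 = 1·3 + 2, 3 = 1·2 + 1, 2 = 2·1 + 0.
Back-substituting, 1 = 3 − 1·2 = 3 − (5 − 1·3) = −5 + 2·3 = −5 + 2·(13 − 2·5) = 2·13 − 5·5 = 2·13 − 5·(83 − 6·13) = −5·83 + 32·13 = −5·83 + 32·(96 − 1·83) = 32·96 − 37·83 = 32·96 − 37·(179 − 1·96) = −37·179 + 69·96 = −37·179 + 69·(275 − 1·179) = 69·275 − 106·179 = 69·275 − 106·(729 − 2·275) = −106·729 + 281·275 = −106·729 + 281·(1733 − 2·729) = 281·1733 − 668·729; that is, 729·(-668) + 1733·281 = 1.
Scaling by 2598 gives the particular solution (m, n) = (-1735464, 730038).
The general solution is m = -1735464 + 1733k, n = 730038 − 729k; taking k = 1002 gives the smaller pair m = 1002, n = -420.
Indeed 729·1002 + 1733·(-420) = 730458 − 727860 = 2598.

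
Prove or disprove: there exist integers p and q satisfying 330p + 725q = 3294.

There are no such integers.

Any value of 330p + 725q is a multiple of gcd(330, 725) = 5.
But 3294 = 5·658 + 4, so 5 ∤ 3294.
Hence no integers p, q satisfy the equation.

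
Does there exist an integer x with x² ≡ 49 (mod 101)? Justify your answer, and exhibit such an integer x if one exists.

Take x = 7. Then 7² = 49, and since 0 ≤ 49 < 101 this is already reduced: 7² ≡ 49 (mod 101).

x = 7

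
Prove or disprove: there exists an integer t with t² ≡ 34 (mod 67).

Apply Euler's criterion with the prime 67: 34 is a quadratic residue iff 34^33 ≡ 1 (mod 67), and a non-residue iff it is ≡ −1.
Squaring successively (mod 67): 34^2 = 1156 ≡ 17; 34^4 ≡ 17² = 289 ≡ 21; 34^8 ≡ 21² = 441 ≡ 39; 34^16 ≡ 39² = 1521 ≡ 47; 34^32 ≡ 47² = 2209 ≡ 65.
Since 33 = 32 + 1, 34^33 ≡ 65 · 34; multiplying out mod 67: 65·34 = 2210 ≡ 66. Thus 34^33 ≡ 66 ≡ −1 (mod 67).
The value −1 means 34 is a non-residue modulo 67, so t² ≡ 34 (mod 67) is impossible.

There is no such integer.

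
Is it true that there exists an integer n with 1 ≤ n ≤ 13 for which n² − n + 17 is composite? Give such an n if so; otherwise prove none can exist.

There is no such integer n in that range.

The values for n = 1, 2, …, 13 are 17, 19, 23, 29, 37, 47, 59, 73, 89, 107, 127, 149, 173, and each of these is prime.
So no value in the range makes the expression composite.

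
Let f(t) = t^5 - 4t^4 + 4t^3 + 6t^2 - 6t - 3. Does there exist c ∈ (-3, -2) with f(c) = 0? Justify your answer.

f has no root in that interval.

The endpoint values f(-3) = -606 and f(-2) = -95 are both negative. Claim: f(t) < 0 for every t in (-3, -2).
Substitute t = -2 − u, where 0 < u < 1 on the interval. Expanding, f(-2 − u) = -u^5 - 14u^4 - 76u^3 - 194u^2 - 226u - 95.
All 6 nonzero coefficients of this polynomial in u are negative; hence for u > 0 the value is a sum of negative terms (the constant -95 among them).
So f is strictly negative on (-3, -2); no root exists in the interval.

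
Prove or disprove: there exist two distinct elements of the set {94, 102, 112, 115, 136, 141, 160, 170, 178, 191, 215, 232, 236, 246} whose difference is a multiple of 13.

102 and 115 are such a pair.

Reduce each element mod 13: 94↦3, 102↦11, 112↦8, 115↦11, 136↦6, 141↦11, 160↦4, 170↦1, 178↦9, 191↦9, 215↦7, 232↦11, 236↦2, 246↦12. The residue 11 repeats (at 102 and 115), and 115 − 102 = 13 = 1·13.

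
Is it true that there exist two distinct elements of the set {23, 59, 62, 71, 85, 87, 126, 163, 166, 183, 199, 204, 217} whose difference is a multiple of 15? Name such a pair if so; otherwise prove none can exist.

There is no such pair.

Reduce each element modulo 15: 23↦8, 59↦14, 62↦2, 71↦11, 85↦10, 87↦12, 126↦6, 163↦13, 166↦1, 183↦3, 199↦4, 204↦9, 217↦7.
These 13 residues are pairwise different, hence no difference of two elements is divisible by 15.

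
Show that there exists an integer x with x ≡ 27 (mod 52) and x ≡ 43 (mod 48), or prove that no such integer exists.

x = 235

gcd(52, 48) = 4. A simultaneous solution exists iff 27 ≡ 43 (mod 4); here 27 mod 4 = 3 = 43 mod 4, so it does.
List candidates x ≡ 27 (mod 52): 27, 79, 131, 183, 235. Modulo 48 these are 27, 31, 35, 39, 43; 235 gives 43 as required.
Check: 235 mod 52 = 27, 235 mod 48 = 43. ✓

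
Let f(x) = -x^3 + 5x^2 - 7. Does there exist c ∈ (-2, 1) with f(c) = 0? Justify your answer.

f(-2) = 21 and f(1) = -3, which have opposite signs.
As a polynomial, f is continuous on every closed interval.
By the Intermediate Value Theorem, f takes the value 0 somewhere in the open interval.

Such a root exists.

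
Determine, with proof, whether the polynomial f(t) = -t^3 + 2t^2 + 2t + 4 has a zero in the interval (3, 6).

f(3) = 1 and f(6) = -128, which have opposite signs.
As a polynomial, f is continuous on every closed interval.
By the Intermediate Value Theorem, f takes the value 0 somewhere in the open interval.

Such a root exists.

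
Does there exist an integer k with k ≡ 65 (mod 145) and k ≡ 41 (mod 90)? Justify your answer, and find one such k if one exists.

No such integer exists.

Both moduli are multiples of 5 = gcd(145, 90), so any solution would satisfy k ≡ 65 and k ≡ 41 modulo 5 simultaneously.
But 65 mod 5 = 0 while 41 mod 5 = 1, a contradiction.
Hence the system has no solution.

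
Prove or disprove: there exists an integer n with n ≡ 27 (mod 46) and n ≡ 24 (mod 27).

n = 1131

The moduli 46 and 27 are coprime, so by the Chinese Remainder Theorem a unique solution modulo 1242 exists.
Write n = 27 + 46t and require 27 + 46t ≡ 24 (mod 27), i.e. 46t ≡ 24 (mod 27).
46 ≡ 19 (mod 27), so this reads 19t ≡ 24 (mod 27). Note 19·10 = 190 ≡ 1 (mod 27) (as 190 − 1 = 7·27), so 19⁻¹ ≡ 10.
Therefore t ≡ 10·24 = 240 ≡ 24 (mod 27).
With t = 24: n = 27 + 46·24 = 1131.
Check: 1131 mod 46 = 27, 1131 mod 27 = 24. ✓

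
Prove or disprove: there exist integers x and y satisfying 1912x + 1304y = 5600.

gcd(1912, 1304) = 8, and 8 divides 5600, so integer solutions exist.
Dividing through by 8 reduces the equation to 239x + 163y = 700.
Dividing repeatedly: 239 = 1·163 + 76, 163 = 2·76 + 11, 76 = 6·11 + 10, 11 = 1·10 + 1, 10 = 10·1 + 0.
Back-substituting, 1 = 11 − 1·10 = 11 − (76 − 6·11) = −76 + 7·11 = −76 + 7·(163 − 2·76) = 7·163 − 15·76 = 7·163 − 15·(239 − 1·163) = −15·239 + 22·163; that is, 239·(-15) + 163·22 = 1.
Times 700: 239·(-10500) + 163·15400 = 700, so (-10500, 15400) solves it.
Adding 65·163 to x and subtracting 65·239 from y gives the tidier solution (95, -135).
Check: 1912·95 + 1304·(-135) = 181640 − 176040 = 5600. ✓

x = 95, y = -135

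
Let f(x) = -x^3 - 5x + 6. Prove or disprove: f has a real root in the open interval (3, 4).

Evaluate at the endpoints: f(3) = -36, f(4) = -78 — same sign (negative).
f'(x) = -3x^2 - 5 has discriminant 0² − 4·(-3)·(-5) = -60 < 0, so f' has no real roots and is negative for every real x.
So f is strictly decreasing; between 3 and 4 its values lie between f(3) = -36 and f(4) = -78, all negative. Therefore f has no root in (3, 4).

No.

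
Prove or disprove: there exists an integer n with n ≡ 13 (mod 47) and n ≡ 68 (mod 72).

n = 1940

The moduli 47 and 72 are coprime, so by the Chinese Remainder Theorem a unique solution modulo 3384 exists.
Any solution of the first congruence is n = 13 + 47t; substituting into the second, 47t ≡ 68 − 13 ≡ 55 (mod 72).
Note 47·23 = 1081 ≡ 1 (mod 72) (as 1081 − 1 = 15·72), so 47⁻¹ ≡ 23.
Therefore t ≡ 23·55 = 1265 ≡ 41 (mod 72).
Taking t = 41 gives n = 13 + 47·41 = 1940.
Check: 1940 mod 47 = 13, 1940 mod 72 = 68. ✓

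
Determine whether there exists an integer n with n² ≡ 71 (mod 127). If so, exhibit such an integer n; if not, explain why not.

n = 84

Take n = 84. Then 84² = 7056 = 55·127 + 71, so 84² ≡ 71 (mod 127).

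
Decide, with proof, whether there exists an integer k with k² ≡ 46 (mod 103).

Take k = 56. Then 56² = 3136 = 30·103 + 46, so 56² ≡ 46 (mod 103).

k = 56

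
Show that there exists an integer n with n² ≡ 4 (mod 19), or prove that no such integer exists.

Take n = 17. Then 17² = 289 = 15·19 + 4, so 17² ≡ 4 (mod 19).

n = 17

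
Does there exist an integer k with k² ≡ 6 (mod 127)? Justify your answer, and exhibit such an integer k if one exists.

127 is prime, so by Euler's criterion 6 is a square mod 127 iff 6^((127−1)/2) = 6^63 ≡ 1 (mod 127).
Squaring successively (mod 127): 6^2 = 36 ≡ 36; 6^4 ≡ 36² = 1296 ≡ 26; 6^8 ≡ 26² = 676 ≡ 41; 6^16 ≡ 41² = 1681 ≡ 30; 6^32 ≡ 30² = 900 ≡ 11.
Since 63 = 32 + 16 + 8 + 4 + 2 + 1, 6^63 ≡ 11 · 30 · 41 · 26 · 36 · 6; multiplying out mod 127: 11·30 = 330 ≡ 76, then 76·41 = 3116 ≡ 68, then 68·26 = 1768 ≡ 117, then 117·36 = 4212 ≡ 21, then 21·6 = 126 ≡ 126. Thus 6^63 ≡ 126 ≡ −1 (mod 127).
By Euler's criterion 6 is a quadratic non-residue mod 127: no k satisfies k² ≡ 6 (mod 127).

No such integer exists.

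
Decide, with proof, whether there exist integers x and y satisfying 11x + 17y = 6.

x = 16, y = -10

Since gcd(11, 17) = 1, every integer is an integer combination of 11 and 17.
Dividing repeatedly: 17 = 1·11 + 6, 11 = 1·6 + 5, 6 = 1·5 + 1, 5 = 5·1 + 0.
Unwinding: 1 = 6 − 1·5 = 6 − (11 − 1·6) = −11 + 2·6 = −11 + 2·(17 − 1·11) = 2·17 − 3·11, i.e. 11·(-3) + 17·2 = 1.
Scaling by 6 gives the particular solution (x, y) = (-18, 12).
Shifting by a multiple of (17, −11) keeps it a solution: x = -18 + 2·17 = 16, y = 12 − 2·11 = -10.
Check: 11·16 + 17·(-10) = 176 − 170 = 6. ✓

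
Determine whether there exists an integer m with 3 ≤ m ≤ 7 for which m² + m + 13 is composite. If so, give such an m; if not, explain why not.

m = 6

At m = 6: 6² + 6 + 13 = 55 = 5·11, which is composite.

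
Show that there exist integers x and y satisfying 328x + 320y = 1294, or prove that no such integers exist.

Both 328 and 320 are divisible by gcd(328, 320) = 8, hence so is any combination 328x + 320y.
But 1294 = 8·161 + 6, so 8 ∤ 1294.
Therefore 328x + 320y = 1294 has no solution in integers.

No such integers exist.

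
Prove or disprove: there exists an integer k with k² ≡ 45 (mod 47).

There is no such integer.

Apply Euler's criterion with the prime 47: 45 is a quadratic residue iff 45^23 ≡ 1 (mod 47), and a non-residue iff it is ≡ −1.
Squaring successively (mod 47): 45^2 = 2025 ≡ 4; 45^4 ≡ 4² = 16 ≡ 16; 45^8 ≡ 16² = 256 ≡ 21; 45^16 ≡ 21² = 441 ≡ 18.
Since 23 = 16 + 4 + 2 + 1, 45^23 ≡ 18 · 16 · 4 · 45; multiplying out mod 47: 18·16 = 288 ≡ 6, then 6·4 = 24 ≡ 24, then 24·45 = 1080 ≡ 46. Thus 45^23 ≡ 46 ≡ −1 (mod 47).
By Euler's criterion 45 is a quadratic non-residue mod 47: no k satisfies k² ≡ 45 (mod 47).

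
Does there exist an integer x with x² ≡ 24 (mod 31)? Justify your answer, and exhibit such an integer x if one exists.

31 is prime, so by Euler's criterion 24 is a square mod 31 iff 24^((31−1)/2) = 24^15 ≡ 1 (mod 31).
Repeated squaring mod 31: 24^2 = 576 ≡ 18; 24^4 ≡ 18² = 324 ≡ 14; 24^8 ≡ 14² = 196 ≡ 10.
Since 15 = 8 + 4 + 2 + 1, 24^15 ≡ 10 · 14 · 18 · 24; multiplying out mod 31: 10·14 = 140 ≡ 16, then 16·18 = 288 ≡ 9, then 9·24 = 216 ≡ 30. Thus 24^15 ≡ 30 ≡ −1 (mod 31).
By Euler's criterion 24 is a quadratic non-residue mod 31: no x satisfies x² ≡ 24 (mod 31).

No, no such integer exists.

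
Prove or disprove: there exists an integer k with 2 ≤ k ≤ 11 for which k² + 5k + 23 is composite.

The values for k = 2, 3, …, 11 are 37, 47, 59, 73, 89, 107, 127, 149, 173, 199, and each of these is prime.
So no value in the range makes the expression composite.

There is no such integer k in that range.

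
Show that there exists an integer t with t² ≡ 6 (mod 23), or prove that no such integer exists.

t = 11

Take t = 11. Then 11² = 121 = 5·23 + 6, so 11² ≡ 6 (mod 23).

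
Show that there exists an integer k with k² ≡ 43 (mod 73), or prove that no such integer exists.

Apply Euler's criterion with the prime 73: 43 is a quadratic residue iff 43^36 ≡ 1 (mod 73), and a non-residue iff it is ≡ −1.
Repeated squaring mod 73: 43^2 = 1849 ≡ 24; 43^4 ≡ 24² = 576 ≡ 65; 43^8 ≡ 65² = 4225 ≡ 64; 43^16 ≡ 64² = 4096 ≡ 8; 43^32 ≡ 8² = 64 ≡ 64.
Since 36 = 32 + 4, 43^36 ≡ 64 · 65; multiplying out mod 73: 64·65 = 4160 ≡ 72. Thus 43^36 ≡ 72 ≡ −1 (mod 73).
The value −1 means 43 is a non-residue modulo 73, so k² ≡ 43 (mod 73) is impossible.

There is no such integer.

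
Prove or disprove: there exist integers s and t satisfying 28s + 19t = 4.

s = 11, t = -16

Since gcd(28, 19) = 1, every integer is an integer combination of 28 and 19.
Dividing repeatedly: 28 = 1·19 + 9, 19 = 2·9 + 1, 9 = 9·1 + 0.
Unwinding: 1 = 19 − 2·9 = 19 − 2·(28 − 1·19) = −2·28 + 3·19, i.e. 28·(-2) + 19·3 = 1.
Multiplying through by 4: s = (-2)·4 = -8, t = 3·4 = 12 is a solution.
The general solution is s = -8 + 19k, t = 12 − 28k; taking k = 1 gives the smaller pair s = 11, t = -16.
Check: 28·11 + 19·(-16) = 308 − 304 = 4. ✓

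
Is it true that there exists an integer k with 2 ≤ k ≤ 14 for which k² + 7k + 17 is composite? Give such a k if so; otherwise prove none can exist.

k = 5

At k = 5: 5² + 7·5 + 17 = 77 = 7·11, which is composite.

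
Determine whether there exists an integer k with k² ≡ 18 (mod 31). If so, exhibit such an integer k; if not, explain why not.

k = 24

k = 24 works: 24² = 576, and 576 − 18 = 558 = 18·31.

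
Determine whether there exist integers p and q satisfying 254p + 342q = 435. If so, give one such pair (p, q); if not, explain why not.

There are no such integers.

Any value of 254p + 342q is a multiple of gcd(254, 342) = 2.
However 435 leaves remainder 1 on division by 2.
Therefore 254p + 342q = 435 has no solution in integers.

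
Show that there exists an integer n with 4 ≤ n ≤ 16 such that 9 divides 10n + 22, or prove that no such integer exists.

At n = 4 the value 62 is not a multiple of 9. At n = 5 we get 10·5 + 22 = 72, and 72 = 9·8.

n = 5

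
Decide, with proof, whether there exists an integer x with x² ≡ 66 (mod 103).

Take x = 13. Then 13² = 169 = 1·103 + 66, so 13² ≡ 66 (mod 103).

x = 13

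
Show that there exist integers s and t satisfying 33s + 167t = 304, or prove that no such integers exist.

s = 75, t = -13

33 and 167 are coprime, so 33s + 167t ranges over all of ℤ.
Run the Euclidean algorithm on 167 and 33: 167 = 5·33 + 2, 33 = 16·2 + 1, 2 = 2·1 + 0.
Unwinding: 1 = 33 − 16·2 = 33 − 16·(167 − 5·33) = −16·167 + 81·33, i.e. 33·81 + 167·(-16) = 1.
Times 304: 33·24624 + 167·(-4864) = 304, so (24624, -4864) solves it.
Subtracting 147·167 from s and adding 147·33 to t gives the tidier solution (75, -13).
Check: 33·75 + 167·(-13) = 2475 − 2171 = 304. ✓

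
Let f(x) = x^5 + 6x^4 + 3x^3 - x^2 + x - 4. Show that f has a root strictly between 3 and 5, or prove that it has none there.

No.

The endpoint values f(3) = 800 and f(5) = 7226 are both positive. Claim: f(x) > 0 for every x in (3, 5).
Shift to the endpoint 3: with x = 3 + u (0 < u < 2), one computes f(3 + u) = u^5 + 21u^4 + 165u^3 + 620u^2 + 1129u + 800.
The nonzero coefficients here are all positive, so for u > 0 every term is positive (or zero), and the constant term 800 is strictly positive.
So f is strictly positive on (3, 5); no root exists in the interval.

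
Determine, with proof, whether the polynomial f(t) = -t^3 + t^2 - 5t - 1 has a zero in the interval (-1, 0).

Such a root exists.

f(-1) = 6 and f(0) = -1, which have opposite signs.
As a polynomial, f is continuous on every closed interval.
By the Intermediate Value Theorem f must vanish at some point of (-1, 0).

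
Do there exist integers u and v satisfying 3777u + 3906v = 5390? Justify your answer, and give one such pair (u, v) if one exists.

Any value of 3777u + 3906v is a multiple of gcd(3777, 3906) = 3.
However 5390 leaves remainder 2 on division by 3.
Therefore 3777u + 3906v = 5390 has no solution in integers.

No, no such integers exist.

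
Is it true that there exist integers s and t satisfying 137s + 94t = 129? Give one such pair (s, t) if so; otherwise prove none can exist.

s = 3, t = -3

Since gcd(137, 94) = 1, every integer is an integer combination of 137 and 94.
Run the Euclidean algorithm on 137 and 94: 137 = 1·94 + 43, 94 = 2·43 + 8, 43 = 5·8 + 3, 8 = 2·3 + 2, 3 = 1·2 + 1, 2 = 2·1 + 0.
Unwinding: 1 = 3 − 1·2 = 3 − (8 − 2·3) = −8 + 3·3 = −8 + 3·(43 − 5·8) = 3·43 − 16·8 = 3·43 − 16·(94 − 2·43) = −16·94 + 35·43 = −16·94 + 35·(137 − 1·94) = 35·137 − 51·94, i.e. 137·35 + 94·(-51) = 1.
Scaling by 129 gives the particular solution (s, t) = (4515, -6579).
The general solution is s = 4515 + 94k, t = -6579 − 137k; taking k = -48 gives the smaller pair s = 3, t = -3.
Indeed 137·3 + 94·(-3) = 411 − 282 = 129.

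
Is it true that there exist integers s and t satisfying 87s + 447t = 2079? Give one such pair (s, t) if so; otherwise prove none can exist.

gcd(87, 447) = 3, and 3 divides 2079, so integer solutions exist.
Dividing through by 3 reduces the equation to 29s + 149t = 693.
Dividing repeatedly: 149 = 5·29 + 4, 29 = 7·4 + 1, 4 = 4·1 + 0.
Working back up the chain: 1 = 29 − 7·4 = 29 − 7·(149 − 5·29) = −7·149 + 36·29. So 29·36 + 149·(-7) = 1.
Times 693: 29·24948 + 149·(-4851) = 693, so (24948, -4851) solves it.
Subtracting 167·149 from s and adding 167·29 to t gives the tidier solution (65, -8).
Check: 87·65 + 447·(-8) = 5655 − 3576 = 2079. ✓

s = 65, t = -8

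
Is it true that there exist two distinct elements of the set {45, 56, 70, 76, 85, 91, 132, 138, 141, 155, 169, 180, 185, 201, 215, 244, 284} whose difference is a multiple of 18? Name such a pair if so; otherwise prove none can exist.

Reduce each element modulo 18: 45↦9, 56↦2, 70↦16, 76↦4, 85↦13, 91↦1, 132↦6, 138↦12, 141↦15, 155↦11, 169↦7, 180↦0, 185↦5, 201↦3, 215↦17, 244↦10, 284↦14.
No residue repeats among the 17 elements, so no pair has difference ≡ 0 (mod 18).

No such pair exists.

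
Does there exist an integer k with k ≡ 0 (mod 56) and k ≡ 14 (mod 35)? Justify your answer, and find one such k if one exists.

Here gcd(56, 35) = 7, and both 0 and 14 leave remainder 0 mod 7, so the system is consistent.
The integers ≡ 0 (mod 56) are 0, 56, 112, 168, 224, …; their remainders mod 35 are 0, 21, 7, 28, 14, so k = 224 is the first that is ≡ 14 (mod 35).
Verify: 224 = 4·56 + 0 and 224 = 6·35 + 14. ✓

k = 224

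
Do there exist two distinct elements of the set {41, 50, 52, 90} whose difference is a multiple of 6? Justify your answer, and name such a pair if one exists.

No, no such pair exists.

Reduce each element modulo 6: 41↦5, 50↦2, 52↦4, 90↦0.
All 4 residues are distinct, so no two elements differ by a multiple of 6.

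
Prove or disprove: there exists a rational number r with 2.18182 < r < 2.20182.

Look for a denominator N such that an integer falls strictly between N·2.18182 and N·2.20182. N = 5 works: 5·2.18182 = 10.90910 < 11 < 11.00910 = 5·2.20182.
So r = 11/5 works: it is a ratio of integers, and dividing 5·2.18182 < 11 < 5·2.20182 through by 5 gives 2.18182 < 11/5 < 2.20182.

r = 11/5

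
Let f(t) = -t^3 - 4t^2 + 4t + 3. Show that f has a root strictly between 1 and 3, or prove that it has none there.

Such a root exists.

f(1) = 2 and f(3) = -48, which have opposite signs.
As a polynomial, f is continuous on every closed interval.
By the Intermediate Value Theorem, f takes the value 0 somewhere in the open interval.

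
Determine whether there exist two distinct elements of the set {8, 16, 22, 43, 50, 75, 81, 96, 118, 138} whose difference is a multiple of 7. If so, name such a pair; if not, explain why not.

Reduce each element mod 7: 8↦1, 16↦2, 22↦1, 43↦1, 50↦1, 75↦5, 81↦4, 96↦5, 118↦6, 138↦5. The residue 1 repeats (at 8 and 22), and 22 − 8 = 14 = 2·7.

The pair (8, 22) works.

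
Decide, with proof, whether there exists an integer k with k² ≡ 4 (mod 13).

Take k = 11. Then 11² = 121 = 9·13 + 4, so 11² ≡ 4 (mod 13).

k = 11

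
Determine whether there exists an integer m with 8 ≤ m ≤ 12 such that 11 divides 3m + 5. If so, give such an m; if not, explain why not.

The values of 3m + 5 for m = 8, 9, …, 12 are 29, 32, 35, 38, 41; reduced mod 11 these are 7, 10, 2, 5, 8.
Since 0 is absent from this list, 11 ∤ 3m + 5 for every m with 8 ≤ m ≤ 12.

There is no such integer m in that range.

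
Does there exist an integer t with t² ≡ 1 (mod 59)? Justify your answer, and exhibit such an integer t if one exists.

t = 58

t = 58 works: 58² = 3364, and 3364 − 1 = 3363 = 57·59.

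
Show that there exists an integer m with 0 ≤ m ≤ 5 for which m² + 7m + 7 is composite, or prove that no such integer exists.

At m = 4: 4² + 7·4 + 7 = 51 = 3·17, which is composite.

m = 4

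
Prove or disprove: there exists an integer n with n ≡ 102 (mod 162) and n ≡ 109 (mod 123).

Both moduli are multiples of 3 = gcd(162, 123), so any solution would satisfy n ≡ 102 and n ≡ 109 modulo 3 simultaneously.
But 102 mod 3 = 0 while 109 mod 3 = 1, a contradiction.
Hence the system has no solution.

There is no such integer.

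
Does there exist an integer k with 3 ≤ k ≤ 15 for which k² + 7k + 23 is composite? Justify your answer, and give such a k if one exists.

k = 7

At k = 7: 7² + 7·7 + 23 = 121 = 11·11, which is composite.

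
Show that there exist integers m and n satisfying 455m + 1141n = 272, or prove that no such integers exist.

No, no such integers exist.

gcd(455, 1141) = 7, so every integer of the form 455m + 1141n is a multiple of 7.
However 272 leaves remainder 6 on division by 7.
So the equation is unsolvable over ℤ.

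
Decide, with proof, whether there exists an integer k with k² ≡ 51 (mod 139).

k = 107 works: 107² = 11449, and 11449 − 51 = 11398 = 82·139.

k = 107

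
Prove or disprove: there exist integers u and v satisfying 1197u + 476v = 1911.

Since gcd(1197, 476) = 7 and 1911 = 7·273, Bézout's identity guarantees a solution.
Dividing through by 7 reduces the equation to 171u + 68v = 273.
Euclidean algorithm: 171 = 2·68 + 35, 68 = 1·35 + 33, 35 = 1·33 + 2, 33 = 16·2 + 1, 2 = 2·1 + 0.
Working back up the chain: 1 = 33 − 16·2 = 33 − 16·(35 − 1·33) = −16·35 + 17·33 = −16·35 + 17·(68 − 1·35) = 17·68 − 33·35 = 17·68 − 33·(171 − 2·68) = −33·171 + 83·68. So 171·(-33) + 68·83 = 1.
Multiplying through by 273: u = (-33)·273 = -9009, v = 83·273 = 22659 is a solution.
Adding 133·68 to u and subtracting 133·171 from v gives the tidier solution (35, -84).
Indeed 1197·35 + 476·(-84) = 41895 − 39984 = 1911.

u = 35, v = -84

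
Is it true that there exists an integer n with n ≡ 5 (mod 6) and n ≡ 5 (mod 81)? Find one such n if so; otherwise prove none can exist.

n = 5

Here gcd(6, 81) = 3, and both 5 and 5 leave remainder 2 mod 3, so the system is consistent.
The smallest candidate n = 5 works directly: 5 ≡ 5 (mod 81).
Verify: 5 = 0·6 + 5 and 5 = 0·81 + 5. ✓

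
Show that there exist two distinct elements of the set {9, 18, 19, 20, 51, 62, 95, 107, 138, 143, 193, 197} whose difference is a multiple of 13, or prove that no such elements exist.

No such pair exists.

Two integers differ by a multiple of 13 exactly when they have the same residue mod 13. The residues are 9↦9, 18↦5, 19↦6, 20↦7, 51↦12, 62↦10, 95↦4, 107↦3, 138↦8, 143↦0, 193↦11, 197↦2.
These 12 residues are pairwise different, hence no difference of two elements is divisible by 13.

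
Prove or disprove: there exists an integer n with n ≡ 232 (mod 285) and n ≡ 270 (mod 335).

There is no such integer.

Both moduli are multiples of 5 = gcd(285, 335), so any solution would satisfy n ≡ 232 and n ≡ 270 modulo 5 simultaneously.
These are incompatible: 232 − 270 = -38 is not divisible by 5.
Therefore no such n exists.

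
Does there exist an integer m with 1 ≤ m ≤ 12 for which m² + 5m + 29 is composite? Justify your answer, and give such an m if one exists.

At m = 9: 9² + 5·9 + 29 = 155 = 5·31, which is composite.

m = 9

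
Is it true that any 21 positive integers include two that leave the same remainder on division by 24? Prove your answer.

Try 21 consecutive integers, 39, 40, …, 59. Their remainders mod 24 are 15, 16, 17, 18, 19, 20, 21, 22, 23, 0, 1, 2, 3, 4, 5, 6, 7, 8, 9, 10, 11 — pairwise different, as any 21 ≤ 24 consecutive integers have distinct residues.
Hence this collection has no pair with equal remainders mod 24, disproving the claim.

No, the set {39, 40, 41, 42, 43, 44, 45, 46, 47, 48, 49, 50, 51, 52, 53, 54, 55, 56, 57, 58, 59} is a counterexample.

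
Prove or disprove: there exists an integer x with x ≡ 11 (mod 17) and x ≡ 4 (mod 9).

x = 130

gcd(17, 9) = 1, so the Chinese Remainder Theorem guarantees exactly one residue class mod 153 satisfying both.
Any solution of the first congruence is x = 11 + 17t; substituting into the second, 17t ≡ 4 − 11 ≡ 2 (mod 9).
17 ≡ 8 (mod 9), so this reads 8t ≡ 2 (mod 9). Note 8·8 = 64 ≡ 1 (mod 9) (as 64 − 1 = 7·9), so 8⁻¹ ≡ 8.
Multiplying by 8: t ≡ 8·2 = 16 ≡ 7 (mod 9).
With t = 7: x = 11 + 17·7 = 130.
Verify: 130 = 7·17 + 11 and 130 = 14·9 + 4. ✓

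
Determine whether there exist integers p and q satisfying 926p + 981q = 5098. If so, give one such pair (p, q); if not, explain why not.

926 and 981 are coprime, so 926p + 981q ranges over all of ℤ.
Dividing repeatedly: 981 = 1·926 + 55, 926 = 16·55 + 46, 55 = 1·46 + 9, 46 = 5·9 + 1, 9 = 9·1 + 0.
Back-substituting, 1 = 46 − 5·9 = 46 − 5·(55 − 1·46) = −5·55 + 6·46 = −5·55 + 6·(926 − 16·55) = 6·926 − 101·55 = 6·926 − 101·(981 − 1·926) = −101·981 + 107·926; that is, 926·107 + 981·(-101) = 1.
Scaling by 5098 gives the particular solution (p, q) = (545486, -514898).
Subtracting 556·981 from p and adding 556·926 to q gives the tidier solution (50, -42).
Indeed 926·50 + 981·(-42) = 46300 − 41202 = 5098.

p = 50, q = -42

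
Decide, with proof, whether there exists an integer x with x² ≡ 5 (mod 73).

73 is prime, so by Euler's criterion 5 is a square mod 73 iff 5^((73−1)/2) = 5^36 ≡ 1 (mod 73).
Repeated squaring mod 73: 5^2 = 25 ≡ 25; 5^4 ≡ 25² = 625 ≡ 41; 5^8 ≡ 41² = 1681 ≡ 2; 5^16 ≡ 2² = 4 ≡ 4; 5^32 ≡ 4² = 16 ≡ 16.
Since 36 = 32 + 4, 5^36 ≡ 16 · 41; multiplying out mod 73: 16·41 = 656 ≡ 72. Thus 5^36 ≡ 72 ≡ −1 (mod 73).
By Euler's criterion 5 is a quadratic non-residue mod 73: no x satisfies x² ≡ 5 (mod 73).

No, no such integer exists.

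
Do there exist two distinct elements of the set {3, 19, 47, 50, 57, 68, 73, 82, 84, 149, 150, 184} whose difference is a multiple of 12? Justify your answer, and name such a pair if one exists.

Residues mod 12: 3↦3, 19↦7, 47↦11, 50↦2, 57↦9, 68↦8, 73↦1, 82↦10, 84↦0, 149↦5, 150↦6, 184↦4.
These 12 residues are pairwise different, hence no difference of two elements is divisible by 12.

There is no such pair.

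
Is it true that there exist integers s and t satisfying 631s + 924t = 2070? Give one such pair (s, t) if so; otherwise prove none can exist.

s = 138, t = -92

Since gcd(631, 924) = 1, every integer is an integer combination of 631 and 924.
Euclidean algorithm: 924 = 1·631 + 293, 631 = 2·293 + 45, 293 = 6·45 + 23, 45 = 1·23 + 22, 23 = 1·22 + 1, 22 = 22·1 + 0.
Back-substituting, 1 = 23 − 1·22 = 23 − (45 − 1·23) = −45 + 2·23 = −45 + 2·(293 − 6·45) = 2·293 − 13·45 = 2·293 − 13·(631 − 2·293) = −13·631 + 28·293 = −13·631 + 28·(924 − 1·631) = 28·924 − 41·631; that is, 631·(-41) + 924·28 = 1.
Multiplying through by 2070: s = (-41)·2070 = -84870, t = 28·2070 = 57960 is a solution.
The general solution is s = -84870 + 924k, t = 57960 − 631k; taking k = 92 gives the smaller pair s = 138, t = -92.
Check: 631·138 + 924·(-92) = 87078 − 85008 = 2070. ✓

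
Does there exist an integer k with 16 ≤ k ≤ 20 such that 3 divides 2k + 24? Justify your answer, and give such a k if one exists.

k = 18 works, since 2·18 + 24 = 60 = 20·3.

k = 18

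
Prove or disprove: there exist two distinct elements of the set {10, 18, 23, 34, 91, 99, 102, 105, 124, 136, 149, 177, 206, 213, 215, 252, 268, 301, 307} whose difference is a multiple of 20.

Reduce each element modulo 20: 10↦10, 18↦18, 23↦3, 34↦14, 91↦11, 99↦19, 102↦2, 105↦5, 124↦4, 136↦16, 149↦9, 177↦17, 206↦6, 213↦13, 215↦15, 252↦12, 268↦8, 301↦1, 307↦7.
These 19 residues are pairwise different, hence no difference of two elements is divisible by 20.

There is no such pair.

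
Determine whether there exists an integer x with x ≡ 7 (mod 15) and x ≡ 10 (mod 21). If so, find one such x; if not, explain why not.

x = 52

The moduli are not coprime: gcd(15, 21) = 3. Compatibility requires 3 ∣ (10 − 7) = 3, which holds, so solutions exist.
Step through x = 7, 7 + 15, 7 + 2·15, …: the values 7, 22, 37, 52 reduce mod 21 to 7, 1, 16, 10. The value 52 hits 10.
Verify: 52 = 3·15 + 7 and 52 = 2·21 + 10. ✓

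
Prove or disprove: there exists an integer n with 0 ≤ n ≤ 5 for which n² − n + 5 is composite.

At n = 5: 5² − 5 + 5 = 25 = 5·5, which is composite.

n = 5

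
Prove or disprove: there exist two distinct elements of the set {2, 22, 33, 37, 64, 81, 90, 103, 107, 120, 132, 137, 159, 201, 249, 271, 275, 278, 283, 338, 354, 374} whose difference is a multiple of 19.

Yes: 2 and 249.

Both 2 and 249 leave remainder 2 on division by 19; their difference 247 = 13·19 is a multiple of 19.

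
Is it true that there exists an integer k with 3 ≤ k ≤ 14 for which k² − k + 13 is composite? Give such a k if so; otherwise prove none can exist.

k = 7

At k = 7: 7² − 7 + 13 = 55 = 5·11, which is composite.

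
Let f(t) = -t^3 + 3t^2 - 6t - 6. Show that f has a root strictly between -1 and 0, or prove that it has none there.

f(-1) = 4 and f(0) = -6, which have opposite signs.
Since f is a polynomial it is continuous on [-1, 0].
By the Intermediate Value Theorem, f takes the value 0 somewhere in the open interval.

Such a root exists.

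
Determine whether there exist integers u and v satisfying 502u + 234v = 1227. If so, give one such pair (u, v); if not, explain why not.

No, no such integers exist.

Any value of 502u + 234v is a multiple of gcd(502, 234) = 2.
But 1227 is not a multiple of 2 (it leaves remainder 1).
So the equation is unsolvable over ℤ.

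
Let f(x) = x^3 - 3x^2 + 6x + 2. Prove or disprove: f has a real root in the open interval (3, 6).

f(3) = 20 and f(6) = 146, both positive.
f'(x) = 3x^2 - 6x + 6 has discriminant (-6)² − 4·3·6 = -36 < 0, so f' has no real roots and is positive for every real x.
Hence f is strictly increasing on ℝ, and in particular on [3, 6]. A strictly monotone function with same-sign endpoint values stays positive on the whole interval, so f has no zero in (3, 6).

f has no root in that interval.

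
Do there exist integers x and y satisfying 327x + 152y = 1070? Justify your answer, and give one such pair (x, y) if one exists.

Since gcd(327, 152) = 1, every integer is an integer combination of 327 and 152.
Euclidean algorithm: 327 = 2·152 + 23, 152 = 6·23 + 14, 23 = 1·14 + 9, 14 = 1·9 + 5, 9 = 1·5 + 4, 5 = 1·4 + 1, 4 = 4·1 + 0.
Working back up the chain: 1 = 5 − 1·4 = 5 − (9 − 1·5) = −9 + 2·5 = −9 + 2·(14 − 1·9) = 2·14 − 3·9 = 2·14 − 3·(23 − 1·14) = −3·23 + 5·14 = −3·23 + 5·(152 − 6·23) = 5·152 − 33·23 = 5·152 − 33·(327 − 2·152) = −33·327 + 71·152. So 327·(-33) + 152·71 = 1.
Multiplying through by 1070: x = (-33)·1070 = -35310, y = 71·1070 = 75970 is a solution.
The general solution is x = -35310 + 152k, y = 75970 − 327k; taking k = 233 gives the smaller pair x = 106, y = -221.
Indeed 327·106 + 152·(-221) = 34662 − 33592 = 1070.

x = 106, y = -221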